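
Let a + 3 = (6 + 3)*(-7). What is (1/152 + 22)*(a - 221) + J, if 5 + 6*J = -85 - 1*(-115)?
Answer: -2878145/456 ≈ -6311.7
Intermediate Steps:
a = -66 (a = -3 + (6 + 3)*(-7) = -3 + 9*(-7) = -3 - 63 = -66)
J = 25/6 (J = -5/6 + (-85 - 1*(-115))/6 = -5/6 + (-85 + 115)/6 = -5/6 + (1/6)*30 = -5/6 + 5 = 25/6 ≈ 4.1667)
(1/152 + 22)*(a - 221) + J = (1/152 + 22)*(-66 - 221) + 25/6 = (1/152 + 22)*(-287) + 25/6 = (3345/152)*(-287) + 25/6 = -960015/152 + 25/6 = -2878145/456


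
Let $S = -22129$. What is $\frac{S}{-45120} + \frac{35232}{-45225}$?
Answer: $- \frac{13086307}{45345600} \approx -0.28859$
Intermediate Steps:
$\frac{S}{-45120} + \frac{35232}{-45225} = - \frac{22129}{-45120} + \frac{35232}{-45225} = \left(-22129\right) \left(- \frac{1}{45120}\right) + 35232 \left(- \frac{1}{45225}\right) = \frac{22129}{45120} - \frac{11744}{15075} = - \frac{13086307}{45345600}$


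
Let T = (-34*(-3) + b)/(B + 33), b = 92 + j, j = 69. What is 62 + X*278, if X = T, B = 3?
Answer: 37673/18 ≈ 2092.9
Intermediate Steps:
b = 161 (b = 92 + 69 = 161)
T = 263/36 (T = (-34*(-3) + 161)/(3 + 33) = (102 + 161)/36 = 263*(1/36) = 263/36 ≈ 7.3056)
X = 263/36 ≈ 7.3056
62 + X*278 = 62 + (263/36)*278 = 62 + 36557/18 = 37673/18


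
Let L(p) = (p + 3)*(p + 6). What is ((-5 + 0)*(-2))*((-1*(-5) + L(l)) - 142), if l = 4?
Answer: -670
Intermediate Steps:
L(p) = (3 + p)*(6 + p)
((-5 + 0)*(-2))*((-1*(-5) + L(l)) - 142) = ((-5 + 0)*(-2))*((-1*(-5) + (18 + 4² + 9*4)) - 142) = (-5*(-2))*((5 + (18 + 16 + 36)) - 142) = 10*((5 + 70) - 142) = 10*(75 - 142) = 10*(-67) = -670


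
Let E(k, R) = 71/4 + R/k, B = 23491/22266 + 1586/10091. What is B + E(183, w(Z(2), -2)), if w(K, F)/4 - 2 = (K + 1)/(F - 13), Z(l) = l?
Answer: 2604322914179/137058585660 ≈ 19.002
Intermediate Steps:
B = 272361557/224686206 (B = 23491*(1/22266) + 1586*(1/10091) = 23491/22266 + 1586/10091 = 272361557/224686206 ≈ 1.2122)
w(K, F) = 8 + 4*(1 + K)/(-13 + F) (w(K, F) = 8 + 4*((K + 1)/(F - 13)) = 8 + 4*((1 + K)/(-13 + F)) = 8 + 4*(1 + K)/(-13 + F))
E(k, R) = 71/4 + R/k (E(k, R) = 71*(¼) + R/k = 71/4 + R/k)
B + E(183, w(Z(2), -2)) = 272361557/224686206 + (71/4 + (4*(-25 + 2 + 2*(-2))/(-13 - 2))/183) = 272361557/224686206 + (71/4 + (4*(-25 + 2 - 4)/(-15))*(1/183)) = 272361557/224686206 + (71/4 + (4*(-1/15)*(-27))*(1/183)) = 272361557/224686206 + (71/4 + (36/5)*(1/183)) = 272361557/224686206 + (71/4 + 12/305) = 272361557/224686206 + 21703/1220 = 2604322914179/137058585660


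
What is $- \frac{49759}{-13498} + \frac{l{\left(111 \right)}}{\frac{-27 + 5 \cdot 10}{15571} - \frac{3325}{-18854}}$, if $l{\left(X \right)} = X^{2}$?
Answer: $\frac{124876793365925}{1802283926} \approx 69288.0$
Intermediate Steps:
$- \frac{49759}{-13498} + \frac{l{\left(111 \right)}}{\frac{-27 + 5 \cdot 10}{15571} - \frac{3325}{-18854}} = - \frac{49759}{-13498} + \frac{111^{2}}{\frac{-27 + 5 \cdot 10}{15571} - \frac{3325}{-18854}} = \left(-49759\right) \left(- \frac{1}{13498}\right) + \frac{12321}{\left(-27 + 50\right) \frac{1}{15571} - - \frac{3325}{18854}} = \frac{2927}{794} + \frac{12321}{23 \cdot \frac{1}{15571} + \frac{3325}{18854}} = \frac{2927}{794} + \frac{12321}{\frac{1}{677} + \frac{3325}{18854}} = \frac{2927}{794} + \frac{12321}{\frac{2269879}{12764158}} = \frac{2927}{794} + 12321 \cdot \frac{12764158}{2269879} = \frac{2927}{794} + \frac{157267190718}{2269879} = \frac{124876793365925}{1802283926}$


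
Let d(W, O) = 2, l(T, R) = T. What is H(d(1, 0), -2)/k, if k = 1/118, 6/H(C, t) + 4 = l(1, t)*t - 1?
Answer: -708/7 ≈ -101.14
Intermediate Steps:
H(C, t) = 6/(-5 + t) (H(C, t) = 6/(-4 + (1*t - 1)) = 6/(-4 + (t - 1)) = 6/(-4 + (-1 + t)) = 6/(-5 + t))
k = 1/118 ≈ 0.0084746
H(d(1, 0), -2)/k = (6/(-5 - 2))/(1/118) = (6/(-7))*118 = (6*(-⅐))*118 = -6/7*118 = -708/7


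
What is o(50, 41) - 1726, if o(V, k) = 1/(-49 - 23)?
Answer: -124273/72 ≈ -1726.0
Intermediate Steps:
o(V, k) = -1/72 (o(V, k) = 1/(-72) = -1/72)
o(50, 41) - 1726 = -1/72 - 1726 = -124273/72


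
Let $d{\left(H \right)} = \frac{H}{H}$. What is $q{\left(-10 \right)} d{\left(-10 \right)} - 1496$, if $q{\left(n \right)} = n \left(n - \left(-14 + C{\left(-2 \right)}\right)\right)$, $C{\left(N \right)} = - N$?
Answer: $-1516$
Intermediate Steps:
$d{\left(H \right)} = 1$
$q{\left(n \right)} = n \left(12 + n\right)$ ($q{\left(n \right)} = n \left(n + \left(14 - \left(-1\right) \left(-2\right)\right)\right) = n \left(n + \left(14 - 2\right)\right) = n \left(n + 12\right) = n \left(12 + n\right)$)
$q{\left(-10 \right)} d{\left(-10 \right)} - 1496 = - 10 \left(12 - 10\right) 1 - 1496 = \left(-10\right) 2 \cdot 1 - 1496 = \left(-20\right) 1 - 1496 = -20 - 1496 = -1516$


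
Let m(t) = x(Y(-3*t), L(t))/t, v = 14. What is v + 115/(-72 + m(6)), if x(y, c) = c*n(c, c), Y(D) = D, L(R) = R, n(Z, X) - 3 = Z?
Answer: 767/63 ≈ 12.175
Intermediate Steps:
n(Z, X) = 3 + Z
x(y, c) = c*(3 + c)
m(t) = 3 + t (m(t) = (t*(3 + t))/t = 3 + t)
v + 115/(-72 + m(6)) = 14 + 115/(-72 + (3 + 6)) = 14 + 115/(-72 + 9) = 14 + 115/(-63) = 14 + 115*(-1/63) = 14 - 115/63 = 767/63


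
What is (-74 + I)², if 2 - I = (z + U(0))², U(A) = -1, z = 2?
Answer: 5329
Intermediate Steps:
I = 1 (I = 2 - (2 - 1)² = 2 - 1*1² = 2 - 1*1 = 2 - 1 = 1)
(-74 + I)² = (-74 + 1)² = (-73)² = 5329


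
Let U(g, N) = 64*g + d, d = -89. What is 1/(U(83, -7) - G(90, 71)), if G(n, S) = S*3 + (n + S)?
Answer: 1/4849 ≈ 0.00020623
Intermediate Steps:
G(n, S) = n + 4*S (G(n, S) = 3*S + (S + n) = n + 4*S)
U(g, N) = -89 + 64*g (U(g, N) = 64*g - 89 = -89 + 64*g)
1/(U(83, -7) - G(90, 71)) = 1/((-89 + 64*83) - (90 + 4*71)) = 1/((-89 + 5312) - (90 + 284)) = 1/(5223 - 1*374) = 1/(5223 - 374) = 1/4849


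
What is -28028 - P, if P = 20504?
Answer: -48532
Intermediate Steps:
-28028 - P = -28028 - 1*20504 = -28028 - 20504 = -48532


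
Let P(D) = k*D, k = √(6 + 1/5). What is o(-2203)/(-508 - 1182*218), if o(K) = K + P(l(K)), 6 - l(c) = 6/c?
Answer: 2203/258184 - 1653*√155/355487095 ≈ 0.0084748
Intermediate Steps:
l(c) = 6 - 6/c
k = √155/5 (k = √(6 + ⅕) = √(31/5) = √155/5 ≈ 2.4900)
P(D) = D*√155/5 (P(D) = (√155/5)*D = D*√155/5)
o(K) = K + √155*(6 - 6/K)/5 (o(K) = K + (6 - 6/K)*√155/5 = K + √155*(6 - 6/K)/5)
o(-2203)/(-508 - 1182*218) = (((-2203)² + √155*(-6 + 6*(-2203))/5)/(-2203))/(-508 - 1182*218) = (-(4853209 + √155*(-6 - 13218)/5)/2203)/(-508 - 257676) = -(4853209 + (⅕)*√155*(-13224))/2203/(-258184) = -(4853209 - 13224*√155/5)/2203*(-1/258184) = (-2203 + 13224*√155/11015)*(-1/258184) = 2203/258184 - 1653*√155/355487095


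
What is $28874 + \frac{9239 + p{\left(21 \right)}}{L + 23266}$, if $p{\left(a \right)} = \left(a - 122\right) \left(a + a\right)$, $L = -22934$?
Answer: $\frac{9591165}{332} \approx 28889.0$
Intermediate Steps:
$p{\left(a \right)} = 2 a \left(-122 + a\right)$ ($p{\left(a \right)} = \left(-122 + a\right) 2 a = 2 a \left(-122 + a\right)$)
$28874 + \frac{9239 + p{\left(21 \right)}}{L + 23266} = 28874 + \frac{9239 + 2 \cdot 21 \left(-122 + 21\right)}{-22934 + 23266} = 28874 + \frac{9239 + 2 \cdot 21 \left(-101\right)}{332} = 28874 + \left(9239 - 4242\right) \frac{1}{332} = 28874 + 4997 \cdot \frac{1}{332} = 28874 + \frac{4997}{332} = \frac{9591165}{332}$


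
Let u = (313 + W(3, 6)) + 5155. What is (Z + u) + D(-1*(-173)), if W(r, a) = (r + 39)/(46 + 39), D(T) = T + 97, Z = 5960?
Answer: 994372/85 ≈ 11699.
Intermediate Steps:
D(T) = 97 + T
W(r, a) = 39/85 + r/85 (W(r, a) = (39 + r)/85 = (39 + r)*(1/85) = 39/85 + r/85)
u = 464822/85 (u = (313 + (39/85 + (1/85)*3)) + 5155 = (313 + (39/85 + 3/85)) + 5155 = (313 + 42/85) + 5155 = 26647/85 + 5155 = 464822/85 ≈ 5468.5)
(Z + u) + D(-1*(-173)) = (5960 + 464822/85) + (97 - 1*(-173)) = 971422/85 + (97 + 173) = 971422/85 + 270 = 994372/85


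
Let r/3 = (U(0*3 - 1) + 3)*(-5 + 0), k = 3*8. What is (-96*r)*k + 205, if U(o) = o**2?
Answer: 138445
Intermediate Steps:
k = 24
r = -60 (r = 3*(((0*3 - 1)**2 + 3)*(-5 + 0)) = 3*(((0 - 1)**2 + 3)*(-5)) = 3*(((-1)**2 + 3)*(-5)) = 3*((1 + 3)*(-5)) = 3*(4*(-5)) = 3*(-20) = -60)
(-96*r)*k + 205 = -96*(-60)*24 + 205 = 5760*24 + 205 = 138240 + 205 = 138445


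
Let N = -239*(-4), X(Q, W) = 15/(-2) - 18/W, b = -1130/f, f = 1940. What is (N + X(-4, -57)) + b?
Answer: 1747594/1843 ≈ 948.23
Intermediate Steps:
b = -113/194 (b = -1130/1940 = -1130*1/1940 = -113/194 ≈ -0.58247)
X(Q, W) = -15/2 - 18/W (X(Q, W) = 15*(-½) - 18/W = -15/2 - 18/W)
N = 956
(N + X(-4, -57)) + b = (956 + (-15/2 - 18/(-57))) - 113/194 = (956 + (-15/2 - 18*(-1/57))) - 113/194 = (956 + (-15/2 + 6/19)) - 113/194 = (956 - 273/38) - 113/194 = 36055/38 - 113/194 = 1747594/1843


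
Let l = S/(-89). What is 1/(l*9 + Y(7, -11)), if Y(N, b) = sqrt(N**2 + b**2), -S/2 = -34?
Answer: 1602/28589 + 7921*sqrt(170)/972026 ≈ 0.16228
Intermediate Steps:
S = 68 (S = -2*(-34) = 68)
l = -68/89 (l = 68/(-89) = 68*(-1/89) = -68/89 ≈ -0.76404)
1/(l*9 + Y(7, -11)) = 1/(-68/89*9 + sqrt(7**2 + (-11)**2)) = 1/(-612/89 + sqrt(49 + 121)) = 1/(-612/89 + sqrt(170))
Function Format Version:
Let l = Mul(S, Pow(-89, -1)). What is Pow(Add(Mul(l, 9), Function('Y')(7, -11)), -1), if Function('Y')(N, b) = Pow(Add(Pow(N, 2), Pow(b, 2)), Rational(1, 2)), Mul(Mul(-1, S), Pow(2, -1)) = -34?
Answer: Add(Rational(1602, 28589), Mul(Rational(7921, 972026), Pow(170, Rational(1, 2)))) ≈ 0.16228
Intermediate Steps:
S = 68 (S = Mul(-2, -34) = 68)
l = Rational(-68, 89) (l = Mul(68, Pow(-89, -1)) = Mul(68, Rational(-1, 89)) = Rational(-68, 89) ≈ -0.76404)
Pow(Add(Mul(l, 9), Function('Y')(7, -11)), -1) = Pow(Add(Mul(Rational(-68, 89), 9), Pow(Add(Pow(7, 2), Pow(-11, 2)), Rational(1, 2))), -1) = Pow(Add(Rational(-612, 89), Pow(Add(49, 121), Rational(1, 2))), -1) = Pow(Add(Rational(-612, 89), Pow(170, Rational(1, 2))), -1)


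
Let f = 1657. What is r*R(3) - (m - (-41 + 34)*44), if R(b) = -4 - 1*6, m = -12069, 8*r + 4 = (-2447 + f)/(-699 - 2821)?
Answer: 16566133/1408 ≈ 11766.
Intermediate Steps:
r = -1329/2816 (r = -½ + ((-2447 + 1657)/(-699 - 2821))/8 = -½ + (-790/(-3520))/8 = -½ + (-790*(-1/3520))/8 = -½ + (⅛)*(79/352) = -½ + 79/2816 = -1329/2816 ≈ -0.47195)
R(b) = -10 (R(b) = -4 - 6 = -10)
r*R(3) - (m - (-41 + 34)*44) = -1329/2816*(-10) - (-12069 - (-41 + 34)*44) = 6645/1408 - (-12069 - (-7)*44) = 6645/1408 - (-12069 - 1*(-308)) = 6645/1408 - (-12069 + 308) = 6645/1408 - 1*(-11761) = 6645/1408 + 11761 = 16566133/1408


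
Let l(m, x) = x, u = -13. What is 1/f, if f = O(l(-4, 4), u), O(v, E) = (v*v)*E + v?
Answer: -1/204 ≈ -0.0049020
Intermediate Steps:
O(v, E) = v + E*v² (O(v, E) = v²*E + v = E*v² + v = v + E*v²)
f = -204 (f = 4*(1 - 13*4) = 4*(1 - 52) = 4*(-51) = -204)
1/f = 1/(-204) = -1/204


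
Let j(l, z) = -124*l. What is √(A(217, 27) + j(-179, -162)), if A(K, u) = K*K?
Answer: √69285 ≈ 263.22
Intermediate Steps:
A(K, u) = K²
√(A(217, 27) + j(-179, -162)) = √(217² - 124*(-179)) = √(47089 + 22196) = √69285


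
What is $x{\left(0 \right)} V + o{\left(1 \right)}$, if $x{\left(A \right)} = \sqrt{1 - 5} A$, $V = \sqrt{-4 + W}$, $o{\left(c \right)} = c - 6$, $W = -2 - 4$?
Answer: $-5$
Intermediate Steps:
$W = -6$ ($W = -2 - 4 = -6$)
$o{\left(c \right)} = -6 + c$ ($o{\left(c \right)} = c - 6 = -6 + c$)
$V = i \sqrt{10}$ ($V = \sqrt{-4 - 6} = \sqrt{-10} = i \sqrt{10} \approx 3.1623 i$)
$x{\left(A \right)} = 2 i A$ ($x{\left(A \right)} = \sqrt{-4} A = 2 i A$)
$x{\left(0 \right)} V + o{\left(1 \right)} = 2 i 0 i \sqrt{10} + \left(-6 + 1\right) = 0 i \sqrt{10} - 5 = 0 - 5 = -5$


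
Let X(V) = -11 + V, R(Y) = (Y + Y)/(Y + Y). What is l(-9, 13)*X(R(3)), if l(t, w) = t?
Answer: 90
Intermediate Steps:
R(Y) = 1 (R(Y) = (2*Y)/((2*Y)) = (2*Y)*(1/(2*Y)) = 1)
l(-9, 13)*X(R(3)) = -9*(-11 + 1) = -9*(-10) = 90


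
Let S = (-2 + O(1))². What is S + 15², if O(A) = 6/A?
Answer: 241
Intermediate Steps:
S = 16 (S = (-2 + 6/1)² = (-2 + 6*1)² = (-2 + 6)² = 4² = 16)
S + 15² = 16 + 15² = 16 + 225 = 241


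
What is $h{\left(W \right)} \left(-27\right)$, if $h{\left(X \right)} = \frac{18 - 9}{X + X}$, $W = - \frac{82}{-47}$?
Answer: $- \frac{11421}{164} \approx -69.64$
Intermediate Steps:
$W = \frac{82}{47}$ ($W = \left(-82\right) \left(- \frac{1}{47}\right) = \frac{82}{47} \approx 1.7447$)
$h{\left(X \right)} = \frac{9}{2 X}$
$h{\left(W \right)} \left(-27\right) = \frac{9}{2 \cdot \frac{82}{47}} \left(-27\right) = \frac{9}{2} \cdot \frac{47}{82} \left(-27\right) = \frac{423}{164} \left(-27\right) = - \frac{11421}{164}$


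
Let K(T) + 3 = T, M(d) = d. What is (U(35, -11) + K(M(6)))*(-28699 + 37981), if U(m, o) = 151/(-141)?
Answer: 841568/47 ≈ 17906.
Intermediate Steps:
U(m, o) = -151/141 (U(m, o) = 151*(-1/141) = -151/141)
K(T) = -3 + T
(U(35, -11) + K(M(6)))*(-28699 + 37981) = (-151/141 + (-3 + 6))*(-28699 + 37981) = (-151/141 + 3)*9282 = (272/141)*9282 = 841568/47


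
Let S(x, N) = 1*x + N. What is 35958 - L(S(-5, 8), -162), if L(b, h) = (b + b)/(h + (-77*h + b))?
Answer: 147607588/4105 ≈ 35958.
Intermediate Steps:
S(x, N) = N + x (S(x, N) = x + N = N + x)
L(b, h) = 2*b/(b - 76*h) (L(b, h) = (2*b)/(h + (b - 77*h)) = (2*b)/(b - 76*h) = 2*b/(b - 76*h))
35958 - L(S(-5, 8), -162) = 35958 - 2*(8 - 5)/((8 - 5) - 76*(-162)) = 35958 - 2*3/(3 + 12312) = 35958 - 2*3/12315 = 35958 - 1*2/4105 = 35958 - 2/4105 = 147607588/4105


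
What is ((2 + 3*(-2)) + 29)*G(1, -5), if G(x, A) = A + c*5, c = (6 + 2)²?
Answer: 7875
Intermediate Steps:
c = 64 (c = 8² = 64)
G(x, A) = 320 + A (G(x, A) = A + 64*5 = A + 320 = 320 + A)
((2 + 3*(-2)) + 29)*G(1, -5) = ((2 + 3*(-2)) + 29)*(320 - 5) = ((2 - 6) + 29)*315 = (-4 + 29)*315 = 25*315 = 7875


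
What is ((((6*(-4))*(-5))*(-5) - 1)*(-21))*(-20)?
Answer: -252420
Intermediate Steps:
((((6*(-4))*(-5))*(-5) - 1)*(-21))*(-20) = ((-24*(-5)*(-5) - 1)*(-21))*(-20) = ((120*(-5) - 1)*(-21))*(-20) = ((-600 - 1)*(-21))*(-20) = -601*(-21)*(-20) = 12621*(-20) = -252420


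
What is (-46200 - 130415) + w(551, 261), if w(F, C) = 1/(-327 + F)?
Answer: -39561759/224 ≈ -1.7662e+5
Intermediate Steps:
(-46200 - 130415) + w(551, 261) = (-46200 - 130415) + 1/(-327 + 551) = -176615 + 1/224 = -39561759/224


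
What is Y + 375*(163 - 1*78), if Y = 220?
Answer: 32095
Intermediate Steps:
Y + 375*(163 - 1*78) = 220 + 375*(163 - 1*78) = 220 + 375*(163 - 78) = 220 + 375*85 = 220 + 31875 = 32095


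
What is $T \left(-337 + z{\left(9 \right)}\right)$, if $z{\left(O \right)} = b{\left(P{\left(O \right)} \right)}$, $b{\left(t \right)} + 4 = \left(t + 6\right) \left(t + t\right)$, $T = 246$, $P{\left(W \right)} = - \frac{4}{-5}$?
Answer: $- \frac{2030238}{25} \approx -81210.0$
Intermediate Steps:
$P{\left(W \right)} = \frac{4}{5}$ ($P{\left(W \right)} = \left(-4\right) \left(- \frac{1}{5}\right) = \frac{4}{5}$)
$b{\left(t \right)} = -4 + 2 t \left(6 + t\right)$ ($b{\left(t \right)} = -4 + \left(t + 6\right) \left(t + t\right) = -4 + \left(6 + t\right) 2 t = -4 + 2 t \left(6 + t\right)$)
$z{\left(O \right)} = \frac{172}{25}$ ($z{\left(O \right)} = -4 + 2 \left(\frac{4}{5}\right)^{2} + 12 \cdot \frac{4}{5} = -4 + 2 \cdot \frac{16}{25} + \frac{48}{5} = -4 + \frac{32}{25} + \frac{48}{5} = \frac{172}{25}$)
$T \left(-337 + z{\left(9 \right)}\right) = 246 \left(-337 + \frac{172}{25}\right) = 246 \left(- \frac{8253}{25}\right) = - \frac{2030238}{25}$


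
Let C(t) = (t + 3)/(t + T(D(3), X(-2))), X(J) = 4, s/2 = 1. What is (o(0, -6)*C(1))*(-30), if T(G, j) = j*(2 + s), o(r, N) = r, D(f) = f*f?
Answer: 0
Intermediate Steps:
s = 2 (s = 2*1 = 2)
D(f) = f²
T(G, j) = 4*j (T(G, j) = j*(2 + 2) = j*4 = 4*j)
C(t) = (3 + t)/(16 + t) (C(t) = (t + 3)/(t + 4*4) = (3 + t)/(t + 16) = (3 + t)/(16 + t))
(o(0, -6)*C(1))*(-30) = (0*((3 + 1)/(16 + 1)))*(-30) = (0*(4/17))*(-30) = 0*(-30) = 0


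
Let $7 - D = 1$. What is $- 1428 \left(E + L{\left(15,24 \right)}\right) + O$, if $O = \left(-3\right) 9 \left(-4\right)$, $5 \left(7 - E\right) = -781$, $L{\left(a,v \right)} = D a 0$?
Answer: $- \frac{1164708}{5} \approx -2.3294 \cdot 10^{5}$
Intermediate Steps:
$D = 6$ ($D = 7 - 1 = 6$)
$L{\left(a,v \right)} = 0$ ($L{\left(a,v \right)} = 6 a 0 = 0$)
$E = \frac{816}{5}$ ($E = 7 - - \frac{781}{5} = 7 + \frac{781}{5} = \frac{816}{5} \approx 163.2$)
$O = 108$ ($O = \left(-27\right) \left(-4\right) = 108$)
$- 1428 \left(E + L{\left(15,24 \right)}\right) + O = - 1428 \left(\frac{816}{5} + 0\right) + 108 = \left(-1428\right) \frac{816}{5} + 108 = - \frac{1165248}{5} + 108 = - \frac{1164708}{5}$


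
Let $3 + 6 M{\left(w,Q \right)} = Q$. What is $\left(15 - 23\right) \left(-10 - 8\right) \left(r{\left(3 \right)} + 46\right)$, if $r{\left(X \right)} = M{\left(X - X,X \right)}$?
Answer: $6624$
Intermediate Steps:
$M{\left(w,Q \right)} = - \frac{1}{2} + \frac{Q}{6}$
$r{\left(X \right)} = - \frac{1}{2} + \frac{X}{6}$
$\left(15 - 23\right) \left(-10 - 8\right) \left(r{\left(3 \right)} + 46\right) = \left(15 - 23\right) \left(-10 - 8\right) \left(\left(- \frac{1}{2} + \frac{1}{6} \cdot 3\right) + 46\right) = \left(-8\right) \left(-18\right) \left(\left(- \frac{1}{2} + \frac{1}{2}\right) + 46\right) = 144 \left(0 + 46\right) = 144 \cdot 46 = 6624$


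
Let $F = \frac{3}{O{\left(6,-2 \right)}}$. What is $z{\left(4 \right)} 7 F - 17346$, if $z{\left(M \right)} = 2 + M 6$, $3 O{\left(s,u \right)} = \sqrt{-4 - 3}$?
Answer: $-17346 - 234 i \sqrt{7} \approx -17346.0 - 619.11 i$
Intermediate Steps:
$O{\left(s,u \right)} = \frac{i \sqrt{7}}{3}$ ($O{\left(s,u \right)} = \frac{\sqrt{-4 - 3}}{3} = \frac{\sqrt{-7}}{3} = \frac{i \sqrt{7}}{3}$)
$z{\left(M \right)} = 2 + 6 M$
$F = - \frac{9 i \sqrt{7}}{7}$ ($F = \frac{3}{\frac{1}{3} i \sqrt{7}} = 3 \left(- \frac{3 i \sqrt{7}}{7}\right) = - \frac{9 i \sqrt{7}}{7} \approx - 3.4017 i$)
$z{\left(4 \right)} 7 F - 17346 = \left(2 + 6 \cdot 4\right) 7 \left(- \frac{9 i \sqrt{7}}{7}\right) - 17346 = \left(2 + 24\right) 7 \left(- \frac{9 i \sqrt{7}}{7}\right) - 17346 = 26 \cdot 7 \left(- \frac{9 i \sqrt{7}}{7}\right) - 17346 = 182 \left(- \frac{9 i \sqrt{7}}{7}\right) - 17346 = - 234 i \sqrt{7} - 17346 = -17346 - 234 i \sqrt{7}$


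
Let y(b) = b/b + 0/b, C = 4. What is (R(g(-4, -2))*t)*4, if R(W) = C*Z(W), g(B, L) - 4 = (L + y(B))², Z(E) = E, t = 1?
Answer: 80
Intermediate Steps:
y(b) = 1 (y(b) = 1 + 0 = 1)
g(B, L) = 4 + (1 + L)² (g(B, L) = 4 + (L + 1)² = 4 + (1 + L)²)
R(W) = 4*W
(R(g(-4, -2))*t)*4 = ((4*(4 + (1 - 2)²))*1)*4 = ((4*(4 + (-1)²))*1)*4 = ((4*(4 + 1))*1)*4 = ((4*5)*1)*4 = (20*1)*4 = 20*4 = 80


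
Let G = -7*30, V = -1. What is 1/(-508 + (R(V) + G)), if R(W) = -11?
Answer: -1/729 ≈ -0.0013717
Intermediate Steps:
G = -210
1/(-508 + (R(V) + G)) = 1/(-508 + (-11 - 210)) = 1/(-508 - 221) = 1/(-729) = -1/729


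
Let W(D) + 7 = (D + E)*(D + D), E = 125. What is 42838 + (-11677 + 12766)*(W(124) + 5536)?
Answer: 73311847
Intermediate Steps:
W(D) = -7 + 2*D*(125 + D) (W(D) = -7 + (D + 125)*(D + D) = -7 + (125 + D)*(2*D) = -7 + 2*D*(125 + D))
42838 + (-11677 + 12766)*(W(124) + 5536) = 42838 + (-11677 + 12766)*((-7 + 2*124**2 + 250*124) + 5536) = 42838 + 1089*((-7 + 2*15376 + 31000) + 5536) = 42838 + 1089*((-7 + 30752 + 31000) + 5536) = 42838 + 1089*(61745 + 5536) = 42838 + 1089*67281 = 42838 + 73269009 = 73311847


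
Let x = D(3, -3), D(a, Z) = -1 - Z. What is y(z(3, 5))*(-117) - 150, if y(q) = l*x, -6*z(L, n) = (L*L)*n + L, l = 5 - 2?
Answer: -852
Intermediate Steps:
x = 2 (x = -1 - 1*(-3) = -1 + 3 = 2)
l = 3
z(L, n) = -L/6 - n*L²/6 (z(L, n) = -((L*L)*n + L)/6 = -(L²*n + L)/6 = -(n*L² + L)/6 = -(L + n*L²)/6 = -L/6 - n*L²/6)
y(q) = 6 (y(q) = 3*2 = 6)
y(z(3, 5))*(-117) - 150 = 6*(-117) - 150 = -702 - 150 = -852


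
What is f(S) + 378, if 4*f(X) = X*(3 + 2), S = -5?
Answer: 1487/4 ≈ 371.75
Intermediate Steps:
f(X) = 5*X/4 (f(X) = (X*(3 + 2))/4 = (X*5)/4 = (5*X)/4 = 5*X/4)
f(S) + 378 = (5/4)*(-5) + 378 = -25/4 + 378 = 1487/4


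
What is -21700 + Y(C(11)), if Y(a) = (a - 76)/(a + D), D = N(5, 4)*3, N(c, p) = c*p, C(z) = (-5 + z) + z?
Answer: -1670959/77 ≈ -21701.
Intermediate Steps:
C(z) = -5 + 2*z
D = 60 (D = (5*4)*3 = 20*3 = 60)
Y(a) = (-76 + a)/(60 + a) (Y(a) = (a - 76)/(a + 60) = (-76 + a)/(60 + a))
-21700 + Y(C(11)) = -21700 + (-76 + (-5 + 2*11))/(60 + (-5 + 2*11)) = -21700 + (-76 + (-5 + 22))/(60 + (-5 + 22)) = -21700 + (-76 + 17)/(60 + 17) = -21700 - 59/77 = -1670959/77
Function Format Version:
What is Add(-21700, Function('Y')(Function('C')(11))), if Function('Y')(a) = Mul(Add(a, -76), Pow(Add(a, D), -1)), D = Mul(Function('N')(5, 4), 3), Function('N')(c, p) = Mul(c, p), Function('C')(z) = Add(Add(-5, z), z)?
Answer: Rational(-1670959, 77) ≈ -21701.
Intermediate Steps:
Function('C')(z) = Add(-5, Mul(2, z))
D = 60 (D = Mul(Mul(5, 4), 3) = Mul(20, 3) = 60)
Function('Y')(a) = Mul(Pow(Add(60, a), -1), Add(-76, a)) (Function('Y')(a) = Mul(Add(a, -76), Pow(Add(a, 60), -1)) = Mul(Add(-76, a), Pow(Add(60, a), -1)) = Mul(Pow(Add(60, a), -1), Add(-76, a)))
Add(-21700, Function('Y')(Function('C')(11))) = Add(-21700, Mul(Pow(Add(60, Add(-5, Mul(2, 11))), -1), Add(-76, Add(-5, Mul(2, 11))))) = Add(-21700, Mul(Pow(Add(60, Add(-5, 22)), -1), Add(-76, Add(-5, 22)))) = Add(-21700, Mul(Pow(Add(60, 17), -1), Add(-76, 17))) = Add(-21700, Mul(Pow(77, -1), -59)) = Add(-21700, Mul(Rational(1, 77), -59)) = Add(-21700, Rational(-59, 77)) = Rational(-1670959, 77)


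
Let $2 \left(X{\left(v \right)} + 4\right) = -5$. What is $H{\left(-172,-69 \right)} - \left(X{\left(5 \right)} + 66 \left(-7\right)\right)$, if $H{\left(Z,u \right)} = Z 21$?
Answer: $- \frac{6287}{2} \approx -3143.5$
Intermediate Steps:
$X{\left(v \right)} = - \frac{13}{2}$ ($X{\left(v \right)} = -4 + \frac{1}{2} \left(-5\right) = -4 - \frac{5}{2} = - \frac{13}{2}$)
$H{\left(Z,u \right)} = 21 Z$
$H{\left(-172,-69 \right)} - \left(X{\left(5 \right)} + 66 \left(-7\right)\right) = 21 \left(-172\right) - \left(- \frac{13}{2} + 66 \left(-7\right)\right) = -3612 - \left(- \frac{13}{2} - 462\right) = -3612 - - \frac{937}{2} = -3612 + \frac{937}{2} = - \frac{6287}{2}$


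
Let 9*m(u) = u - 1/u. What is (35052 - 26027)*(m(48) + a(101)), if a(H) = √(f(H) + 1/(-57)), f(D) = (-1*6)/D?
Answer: 20784575/432 + 475*I*√2550351/303 ≈ 48112.0 + 2503.5*I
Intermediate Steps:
f(D) = -6/D
a(H) = √(-1/57 - 6/H) (a(H) = √(-6/H + 1/(-57)) = √(-6/H - 1/57) = √(-1/57 - 6/H))
m(u) = -1/(9*u) + u/9 (m(u) = (u - 1/u)/9 = -1/(9*u) + u/9)
(35052 - 26027)*(m(48) + a(101)) = (35052 - 26027)*((⅑)*(-1 + 48²)/48 + √57*√((-342 - 1*101)/101)/57) = 9025*((⅑)*(1/48)*(-1 + 2304) + √57*√((-342 - 101)/101)/57) = 9025*((⅑)*(1/48)*2303 + √57*√((1/101)*(-443))/57) = 9025*(2303/432 + √57*√(-443/101)/57) = 9025*(2303/432 + √57*(I*√44743/101)/57) = 9025*(2303/432 + I*√2550351/5757) = 20784575/432 + 475*I*√2550351/303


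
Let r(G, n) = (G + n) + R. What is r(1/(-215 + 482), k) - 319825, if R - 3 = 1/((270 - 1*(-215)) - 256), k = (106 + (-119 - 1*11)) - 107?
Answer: -19562885783/61143 ≈ -3.1995e+5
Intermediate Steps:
k = -131 (k = (106 + (-119 - 11)) - 107 = (106 - 130) - 107 = -24 - 107 = -131)
R = 688/229 (R = 3 + 1/((270 - 1*(-215)) - 256) = 3 + 1/((270 + 215) - 256) = 3 + 1/(485 - 256) = 3 + 1/229 = 688/229 ≈ 3.0044)
r(G, n) = 688/229 + G + n (r(G, n) = (G + n) + 688/229 = 688/229 + G + n)
r(1/(-215 + 482), k) - 319825 = (688/229 + 1/(-215 + 482) - 131) - 319825 = (688/229 + 1/267 - 131) - 319825 = -7825808/61143 - 319825 = -19562885783/61143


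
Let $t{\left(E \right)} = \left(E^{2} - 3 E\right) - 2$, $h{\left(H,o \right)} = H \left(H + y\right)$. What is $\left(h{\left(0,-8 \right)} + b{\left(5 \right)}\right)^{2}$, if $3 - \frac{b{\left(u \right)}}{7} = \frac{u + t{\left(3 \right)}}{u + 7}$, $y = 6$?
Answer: $\frac{5929}{16} \approx 370.56$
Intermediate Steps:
$h{\left(H,o \right)} = H \left(6 + H\right)$ ($h{\left(H,o \right)} = H \left(H + 6\right) = H \left(6 + H\right)$)
$t{\left(E \right)} = -2 + E^{2} - 3 E$
$b{\left(u \right)} = 21 - \frac{7 \left(-2 + u\right)}{7 + u}$ ($b{\left(u \right)} = 21 - 7 \frac{u - \left(11 - 9\right)}{u + 7} = 21 - 7 \frac{u - 2}{7 + u} = 21 - 7 \frac{-2 + u}{7 + u} = 21 - \frac{7 \left(-2 + u\right)}{7 + u}$)
$\left(h{\left(0,-8 \right)} + b{\left(5 \right)}\right)^{2} = \left(0 \left(6 + 0\right) + \frac{7 \left(23 + 2 \cdot 5\right)}{7 + 5}\right)^{2} = \left(0 \cdot 6 + \frac{7 \left(23 + 10\right)}{12}\right)^{2} = \left(0 + 7 \cdot \frac{1}{12} \cdot 33\right)^{2} = \left(0 + \frac{77}{4}\right)^{2} = \left(\frac{77}{4}\right)^{2} = \frac{5929}{16}$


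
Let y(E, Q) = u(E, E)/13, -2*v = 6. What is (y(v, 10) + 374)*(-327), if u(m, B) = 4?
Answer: -1591182/13 ≈ -1.2240e+5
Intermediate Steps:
v = -3 (v = -1/2*6 = -3)
y(E, Q) = 4/13
(y(v, 10) + 374)*(-327) = (4/13 + 374)*(-327) = (4866/13)*(-327) = -1591182/13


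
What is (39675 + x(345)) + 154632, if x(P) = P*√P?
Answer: 194307 + 345*√345 ≈ 2.0072e+5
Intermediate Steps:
x(P) = P^(3/2)
(39675 + x(345)) + 154632 = (39675 + 345^(3/2)) + 154632 = (39675 + 345*√345) + 154632 = 194307 + 345*√345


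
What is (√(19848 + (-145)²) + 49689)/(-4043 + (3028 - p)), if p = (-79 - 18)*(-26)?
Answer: -5521/393 - √40873/3537 ≈ -14.105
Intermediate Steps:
p = 2522 (p = -97*(-26) = 2522)
(√(19848 + (-145)²) + 49689)/(-4043 + (3028 - p)) = (√(19848 + (-145)²) + 49689)/(-4043 + (3028 - 1*2522)) = (√(19848 + 21025) + 49689)/(-4043 + (3028 - 2522)) = (√40873 + 49689)/(-4043 + 506) = (49689 + √40873)/(-3537) = (49689 + √40873)*(-1/3537) = -5521/393 - √40873/3537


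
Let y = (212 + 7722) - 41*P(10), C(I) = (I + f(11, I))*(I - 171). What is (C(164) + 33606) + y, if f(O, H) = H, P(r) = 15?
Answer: 38629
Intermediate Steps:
C(I) = 2*I*(-171 + I) (C(I) = (I + I)*(I - 171) = (2*I)*(-171 + I) = 2*I*(-171 + I))
y = 7319 (y = (212 + 7722) - 41*15 = 7934 - 1*615 = 7934 - 615 = 7319)
(C(164) + 33606) + y = (2*164*(-171 + 164) + 33606) + 7319 = (2*164*(-7) + 33606) + 7319 = (-2296 + 33606) + 7319 = 31310 + 7319 = 38629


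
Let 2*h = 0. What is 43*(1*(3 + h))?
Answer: 129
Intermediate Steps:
h = 0 (h = (1/2)*0 = 0)
43*(1*(3 + h)) = 43*(1*(3 + 0)) = 43*(1*3) = 43*3 = 129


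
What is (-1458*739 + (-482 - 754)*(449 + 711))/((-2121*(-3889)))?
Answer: -119582/392789 ≈ -0.30444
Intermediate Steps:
(-1458*739 + (-482 - 754)*(449 + 711))/((-2121*(-3889))) = (-1077462 - 1236*1160)/8248569 = (-1077462 - 1433760)*(1/8248569) = -2511222*1/8248569 = -119582/392789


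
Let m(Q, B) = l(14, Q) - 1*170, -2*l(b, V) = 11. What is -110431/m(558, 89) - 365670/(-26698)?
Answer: 3012461923/4685499 ≈ 642.93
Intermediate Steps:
l(b, V) = -11/2 (l(b, V) = -1/2*11 = -11/2)
m(Q, B) = -351/2 (m(Q, B) = -11/2 - 1*170 = -11/2 - 170 = -351/2)
-110431/m(558, 89) - 365670/(-26698) = -110431/(-351/2) - 365670/(-26698) = -110431*(-2/351) - 365670*(-1/26698) = 220862/351 + 182835/13349 = 3012461923/4685499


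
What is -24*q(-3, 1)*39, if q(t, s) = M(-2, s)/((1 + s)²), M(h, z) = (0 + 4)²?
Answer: -3744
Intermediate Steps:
M(h, z) = 16 (M(h, z) = 4² = 16)
q(t, s) = 16/(1 + s)² (q(t, s) = 16/((1 + s)²) = 16/(1 + s)²)
-24*q(-3, 1)*39 = -384/(1 + 1)²*39 = -384/2²*39 = -384/4*39 = -24*4*39 = -96*39 = -3744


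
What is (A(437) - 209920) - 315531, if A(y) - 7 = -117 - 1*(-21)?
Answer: -525540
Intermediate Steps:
A(y) = -89 (A(y) = 7 + (-117 - 1*(-21)) = 7 + (-117 + 21) = 7 - 96 = -89)
(A(437) - 209920) - 315531 = (-89 - 209920) - 315531 = -210009 - 315531 = -525540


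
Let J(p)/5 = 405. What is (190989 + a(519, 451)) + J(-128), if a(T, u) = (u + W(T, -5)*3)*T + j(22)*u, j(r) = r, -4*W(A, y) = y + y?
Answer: 881795/2 ≈ 4.4090e+5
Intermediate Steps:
W(A, y) = -y/2 (W(A, y) = -(y + y)/4 = -y/2)
J(p) = 2025 (J(p) = 5*405 = 2025)
a(T, u) = 22*u + T*(15/2 + u) (a(T, u) = (u - 1/2*(-5)*3)*T + 22*u = (u + (5/2)*3)*T + 22*u = (u + 15/2)*T + 22*u = (15/2 + u)*T + 22*u = T*(15/2 + u) + 22*u = 22*u + T*(15/2 + u))
(190989 + a(519, 451)) + J(-128) = (190989 + (22*451 + (15/2)*519 + 519*451)) + 2025 = (190989 + (9922 + 7785/2 + 234069)) + 2025 = (190989 + 495767/2) + 2025 = 877745/2 + 2025 = 881795/2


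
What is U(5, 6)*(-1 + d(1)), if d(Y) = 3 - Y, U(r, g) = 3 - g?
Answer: -3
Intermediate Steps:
U(5, 6)*(-1 + d(1)) = (3 - 1*6)*(-1 + (3 - 1*1)) = (3 - 6)*(-1 + (3 - 1)) = -3*(-1 + 2) = -3*1 = -3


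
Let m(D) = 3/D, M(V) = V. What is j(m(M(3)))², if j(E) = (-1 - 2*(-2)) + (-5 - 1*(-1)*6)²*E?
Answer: 16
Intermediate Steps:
j(E) = 3 + E (j(E) = (-1 + 4) + (-5 + 1*6)²*E = 3 + (-5 + 6)²*E = 3 + 1²*E = 3 + 1*E = 3 + E)
j(m(M(3)))² = (3 + 3/3)² = (3 + 3*(⅓))² = (3 + 1)² = 4² = 16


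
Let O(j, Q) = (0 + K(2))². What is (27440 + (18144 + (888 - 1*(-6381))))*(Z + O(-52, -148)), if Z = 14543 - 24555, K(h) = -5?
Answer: -527842911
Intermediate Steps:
O(j, Q) = 25 (O(j, Q) = (0 - 5)² = (-5)² = 25)
Z = -10012
(27440 + (18144 + (888 - 1*(-6381))))*(Z + O(-52, -148)) = (27440 + (18144 + (888 - 1*(-6381))))*(-10012 + 25) = (27440 + (18144 + (888 + 6381)))*(-9987) = (27440 + (18144 + 7269))*(-9987) = (27440 + 25413)*(-9987) = 52853*(-9987) = -527842911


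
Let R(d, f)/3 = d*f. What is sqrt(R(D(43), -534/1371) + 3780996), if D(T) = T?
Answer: sqrt(789646739970)/457 ≈ 1944.5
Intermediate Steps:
R(d, f) = 3*d*f (R(d, f) = 3*(d*f) = 3*d*f)
sqrt(R(D(43), -534/1371) + 3780996) = sqrt(3*43*(-534/1371) + 3780996) = sqrt(3*43*(-534*1/1371) + 3780996) = sqrt(3*43*(-178/457) + 3780996) = sqrt(-22962/457 + 3780996) = sqrt(1727892210/457) = sqrt(789646739970)/457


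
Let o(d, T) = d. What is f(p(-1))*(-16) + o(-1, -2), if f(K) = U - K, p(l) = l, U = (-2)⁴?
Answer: -273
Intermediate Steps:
U = 16
f(K) = 16 - K
f(p(-1))*(-16) + o(-1, -2) = (16 - 1*(-1))*(-16) - 1 = (16 + 1)*(-16) - 1 = 17*(-16) - 1 = -272 - 1 = -273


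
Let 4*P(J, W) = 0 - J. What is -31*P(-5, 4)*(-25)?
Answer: 3875/4 ≈ 968.75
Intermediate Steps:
P(J, W) = -J/4 (P(J, W) = (0 - J)/4 = (-J)/4 = -J/4)
-31*P(-5, 4)*(-25) = -(-31)*(-5)/4*(-25) = -31*5/4*(-25) = -155/4*(-25) = 3875/4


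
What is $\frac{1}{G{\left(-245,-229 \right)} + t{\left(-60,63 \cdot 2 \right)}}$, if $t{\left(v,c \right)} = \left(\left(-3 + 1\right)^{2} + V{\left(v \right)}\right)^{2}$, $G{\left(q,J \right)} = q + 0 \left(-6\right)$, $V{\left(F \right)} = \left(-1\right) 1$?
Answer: $- \frac{1}{236} \approx -0.0042373$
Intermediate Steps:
$V{\left(F \right)} = -1$
$G{\left(q,J \right)} = q$ ($G{\left(q,J \right)} = q + 0 = q$)
$t{\left(v,c \right)} = 9$ ($t{\left(v,c \right)} = \left(\left(-3 + 1\right)^{2} - 1\right)^{2} = \left(\left(-2\right)^{2} - 1\right)^{2} = \left(4 - 1\right)^{2} = 3^{2} = 9$)
$\frac{1}{G{\left(-245,-229 \right)} + t{\left(-60,63 \cdot 2 \right)}} = \frac{1}{-245 + 9} = \frac{1}{-236} = - \frac{1}{236}$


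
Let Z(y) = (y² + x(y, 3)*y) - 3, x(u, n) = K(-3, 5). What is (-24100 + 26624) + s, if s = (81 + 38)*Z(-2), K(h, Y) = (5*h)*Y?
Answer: 20493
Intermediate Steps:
K(h, Y) = 5*Y*h
x(u, n) = -75 (x(u, n) = 5*5*(-3) = -75)
Z(y) = -3 + y² - 75*y (Z(y) = (y² - 75*y) - 3 = -3 + y² - 75*y)
s = 17969 (s = (81 + 38)*(-3 + (-2)² - 75*(-2)) = 119*(-3 + 4 + 150) = 119*151 = 17969)
(-24100 + 26624) + s = (-24100 + 26624) + 17969 = 2524 + 17969 = 20493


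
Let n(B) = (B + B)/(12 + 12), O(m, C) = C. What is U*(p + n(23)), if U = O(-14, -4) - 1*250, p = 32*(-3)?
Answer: 143383/6 ≈ 23897.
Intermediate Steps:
p = -96
n(B) = B/12 (n(B) = (2*B)/24 = (2*B)*(1/24) = B/12)
U = -254 (U = -4 - 1*250 = -4 - 250 = -254)
U*(p + n(23)) = -254*(-96 + (1/12)*23) = -254*(-96 + 23/12) = -254*(-1129/12) = 143383/6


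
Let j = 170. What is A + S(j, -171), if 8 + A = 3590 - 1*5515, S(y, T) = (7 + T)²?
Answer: 24963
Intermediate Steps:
A = -1933 (A = -8 + (3590 - 1*5515) = -8 + (3590 - 5515) = -8 - 1925 = -1933)
A + S(j, -171) = -1933 + (7 - 171)² = -1933 + (-164)² = -1933 + 26896 = 24963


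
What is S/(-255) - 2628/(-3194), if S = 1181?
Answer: -1550987/407235 ≈ -3.8086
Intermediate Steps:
S/(-255) - 2628/(-3194) = 1181/(-255) - 2628/(-3194) = 1181*(-1/255) - 2628*(-1/3194) = -1181/255 + 1314/1597 = -1550987/407235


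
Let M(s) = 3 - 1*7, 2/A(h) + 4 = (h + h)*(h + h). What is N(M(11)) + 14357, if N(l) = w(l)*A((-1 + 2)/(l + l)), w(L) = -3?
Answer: 301529/21 ≈ 14359.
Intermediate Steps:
A(h) = 2/(-4 + 4*h²) (A(h) = 2/(-4 + (h + h)*(h + h)) = 2/(-4 + (2*h)*(2*h)) = 2/(-4 + 4*h²))
M(s) = -4 (M(s) = 3 - 7 = -4)
N(l) = -3/(2*(-1 + 1/(4*l²))) (N(l) = -3/(2*(-1 + ((-1 + 2)/(l + l))²)) = -3/(2*(-1 + (1/(2*l))²)) = -3/(2*(-1 + 1/(4*l²))))
N(M(11)) + 14357 = 6*(-4)²/(-1 + 4*(-4)²) + 14357 = 6*16/(-1 + 4*16) + 14357 = 6*16/(-1 + 64) + 14357 = 6*16/63 + 14357 = 6*16*(1/63) + 14357 = 32/21 + 14357 = 301529/21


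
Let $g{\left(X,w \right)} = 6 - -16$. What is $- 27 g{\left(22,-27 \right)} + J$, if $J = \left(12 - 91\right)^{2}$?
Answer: $5647$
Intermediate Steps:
$g{\left(X,w \right)} = 22$ ($g{\left(X,w \right)} = 6 + 16 = 22$)
$J = 6241$ ($J = \left(-79\right)^{2} = 6241$)
$- 27 g{\left(22,-27 \right)} + J = \left(-27\right) 22 + 6241 = -594 + 6241 = 5647$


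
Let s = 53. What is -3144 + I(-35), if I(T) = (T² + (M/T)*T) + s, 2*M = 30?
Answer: -1851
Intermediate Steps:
M = 15 (M = (½)*30 = 15)
I(T) = 68 + T² (I(T) = (T² + (15/T)*T) + 53 = (T² + 15) + 53 = (15 + T²) + 53 = 68 + T²)
-3144 + I(-35) = -3144 + (68 + (-35)²) = -3144 + (68 + 1225) = -3144 + 1293 = -1851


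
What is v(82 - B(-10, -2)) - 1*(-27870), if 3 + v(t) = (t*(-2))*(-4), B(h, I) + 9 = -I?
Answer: 28579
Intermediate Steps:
B(h, I) = -9 - I
v(t) = -3 + 8*t (v(t) = -3 + (t*(-2))*(-4) = -3 - 2*t*(-4) = -3 + 8*t)
v(82 - B(-10, -2)) - 1*(-27870) = (-3 + 8*(82 - (-9 - 1*(-2)))) - 1*(-27870) = (-3 + 8*(82 - (-9 + 2))) + 27870 = (-3 + 8*(82 - 1*(-7))) + 27870 = (-3 + 8*(82 + 7)) + 27870 = (-3 + 8*89) + 27870 = (-3 + 712) + 27870 = 709 + 27870 = 28579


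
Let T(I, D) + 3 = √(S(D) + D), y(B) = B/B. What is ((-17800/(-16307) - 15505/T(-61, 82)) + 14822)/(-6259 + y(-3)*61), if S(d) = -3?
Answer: -461768305/202141572 + 443*√79/12396 ≈ -1.9667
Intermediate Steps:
y(B) = 1
T(I, D) = -3 + √(-3 + D)
((-17800/(-16307) - 15505/T(-61, 82)) + 14822)/(-6259 + y(-3)*61) = ((-17800/(-16307) - 15505/(-3 + √(-3 + 82))) + 14822)/(-6259 + 1*61) = ((-17800*(-1/16307) - 15505/(-3 + √79)) + 14822)/(-6259 + 61) = ((17800/16307 - 15505/(-3 + √79)) + 14822)/(-6198) = (241720154/16307 - 15505/(-3 + √79))*(-1/6198) = -120860077/50535393 + 15505/(6198*(-3 + √79))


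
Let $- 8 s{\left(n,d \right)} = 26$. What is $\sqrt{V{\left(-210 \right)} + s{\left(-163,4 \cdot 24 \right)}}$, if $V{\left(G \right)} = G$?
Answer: $\frac{i \sqrt{853}}{2} \approx 14.603 i$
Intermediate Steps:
$s{\left(n,d \right)} = - \frac{13}{4}$ ($s{\left(n,d \right)} = \left(- \frac{1}{8}\right) 26 = - \frac{13}{4}$)
$\sqrt{V{\left(-210 \right)} + s{\left(-163,4 \cdot 24 \right)}} = \sqrt{-210 - \frac{13}{4}} = \sqrt{- \frac{853}{4}} = \frac{i \sqrt{853}}{2}$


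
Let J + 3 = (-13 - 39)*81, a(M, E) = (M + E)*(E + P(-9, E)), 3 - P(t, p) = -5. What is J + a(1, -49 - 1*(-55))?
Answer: -4117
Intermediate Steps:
P(t, p) = 8 (P(t, p) = 3 - 1*(-5) = 3 + 5 = 8)
a(M, E) = (8 + E)*(E + M) (a(M, E) = (M + E)*(E + 8) = (E + M)*(8 + E) = (8 + E)*(E + M))
J = -4215 (J = -3 + (-13 - 39)*81 = -3 - 52*81 = -3 - 4212 = -4215)
J + a(1, -49 - 1*(-55)) = -4215 + ((-49 - 1*(-55))² + 8*(-49 - 1*(-55)) + 8*1 + (-49 - 1*(-55))*1) = -4215 + ((-49 + 55)² + 8*(-49 + 55) + 8 + (-49 + 55)*1) = -4215 + (6² + 8*6 + 8 + 6*1) = -4215 + (36 + 48 + 8 + 6) = -4215 + 98 = -4117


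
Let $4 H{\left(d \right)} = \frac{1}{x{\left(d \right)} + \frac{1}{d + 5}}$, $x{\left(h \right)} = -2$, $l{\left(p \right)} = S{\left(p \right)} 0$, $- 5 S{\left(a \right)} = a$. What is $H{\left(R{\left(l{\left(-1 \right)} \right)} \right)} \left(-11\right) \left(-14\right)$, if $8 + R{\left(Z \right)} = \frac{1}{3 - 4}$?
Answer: $- \frac{154}{9} \approx -17.111$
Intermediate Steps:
$S{\left(a \right)} = - \frac{a}{5}$
$l{\left(p \right)} = 0$ ($l{\left(p \right)} = - \frac{p}{5} \cdot 0 = 0$)
$R{\left(Z \right)} = -9$ ($R{\left(Z \right)} = -8 + \frac{1}{3 - 4} = -8 + \frac{1}{-1} = -8 - 1 = -9$)
$H{\left(d \right)} = \frac{1}{4 \left(-2 + \frac{1}{5 + d}\right)}$ ($H{\left(d \right)} = \frac{1}{4 \left(-2 + \frac{1}{d + 5}\right)} = \frac{1}{4 \left(-2 + \frac{1}{5 + d}\right)}$)
$H{\left(R{\left(l{\left(-1 \right)} \right)} \right)} \left(-11\right) \left(-14\right) = \frac{5 - 9}{4 \left(-9 - -18\right)} \left(-11\right) \left(-14\right) = \frac{1}{4} \frac{1}{-9 + 18} \left(-4\right) \left(-11\right) \left(-14\right) = \frac{1}{4} \cdot \frac{1}{9} \left(-4\right) \left(-11\right) \left(-14\right) = \left(- \frac{1}{9}\right) \left(-11\right) \left(-14\right) = \frac{11}{9} \left(-14\right) = - \frac{154}{9}$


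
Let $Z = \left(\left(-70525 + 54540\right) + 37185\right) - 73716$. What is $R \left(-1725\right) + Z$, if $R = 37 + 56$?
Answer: $-212941$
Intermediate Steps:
$R = 93$
$Z = -52516$ ($Z = \left(-15985 + 37185\right) - 73716 = 21200 - 73716 = -52516$)
$R \left(-1725\right) + Z = 93 \left(-1725\right) - 52516 = -160425 - 52516 = -212941$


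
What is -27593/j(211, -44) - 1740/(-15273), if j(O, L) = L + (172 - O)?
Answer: 140524103/422553 ≈ 332.56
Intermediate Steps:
j(O, L) = 172 + L - O
-27593/j(211, -44) - 1740/(-15273) = -27593/(172 - 44 - 1*211) - 1740/(-15273) = -27593/(172 - 44 - 211) - 1740*(-1/15273) = -27593/(-83) + 580/5091 = -27593*(-1/83) + 580/5091 = 27593/83 + 580/5091 = 140524103/422553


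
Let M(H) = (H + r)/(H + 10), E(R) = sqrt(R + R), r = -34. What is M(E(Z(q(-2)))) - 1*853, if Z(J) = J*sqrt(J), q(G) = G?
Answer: 2*(-2141 - 426*2**(1/4)*sqrt(-I))/(5 + 2**(1/4)*sqrt(-I)) ≈ -855.69 - 0.53125*I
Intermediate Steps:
Z(J) = J**(3/2)
E(R) = sqrt(2)*sqrt(R) (E(R) = sqrt(2*R) = sqrt(2)*sqrt(R))
M(H) = (-34 + H)/(10 + H) (M(H) = (H - 34)/(H + 10) = (-34 + H)/(10 + H))
M(E(Z(q(-2)))) - 1*853 = (-34 + sqrt(2)*sqrt((-2)**(3/2)))/(10 + sqrt(2)*sqrt((-2)**(3/2))) - 1*853 = (-34 + sqrt(2)*sqrt(-2*I*sqrt(2)))/(10 + sqrt(2)*sqrt(-2*I*sqrt(2))) - 853 = (-34 + sqrt(2)*(2**(3/4)*sqrt(-I)))/(10 + sqrt(2)*(2**(3/4)*sqrt(-I))) - 853 = (-34 + 2*2**(1/4)*sqrt(-I))/(10 + 2*2**(1/4)*sqrt(-I)) - 853 = -853 + (-34 + 2*2**(1/4)*sqrt(-I))/(10 + 2*2**(1/4)*sqrt(-I))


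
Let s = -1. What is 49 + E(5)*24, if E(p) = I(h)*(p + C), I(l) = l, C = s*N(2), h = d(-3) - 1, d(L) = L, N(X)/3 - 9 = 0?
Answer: 2161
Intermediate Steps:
N(X) = 27 (N(X) = 27 + 3*0 = 27 + 0 = 27)
h = -4 (h = -3 - 1 = -4)
C = -27 (C = -1*27 = -27)
E(p) = 108 - 4*p (E(p) = -4*(p - 27) = -4*(-27 + p) = 108 - 4*p)
49 + E(5)*24 = 49 + (108 - 4*5)*24 = 49 + (108 - 20)*24 = 49 + 88*24 = 49 + 2112 = 2161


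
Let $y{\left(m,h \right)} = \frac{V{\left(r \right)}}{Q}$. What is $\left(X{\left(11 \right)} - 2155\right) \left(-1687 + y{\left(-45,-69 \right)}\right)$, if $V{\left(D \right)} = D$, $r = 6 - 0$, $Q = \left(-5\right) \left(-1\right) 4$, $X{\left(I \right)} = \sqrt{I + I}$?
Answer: $\frac{7269677}{2} - \frac{16867 \sqrt{22}}{10} \approx 3.6269 \cdot 10^{6}$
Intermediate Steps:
$X{\left(I \right)} = \sqrt{2} \sqrt{I}$ ($X{\left(I \right)} = \sqrt{2 I} = \sqrt{2} \sqrt{I}$)
$Q = 20$ ($Q = 5 \cdot 4 = 20$)
$r = 6$ ($r = 6 + 0 = 6$)
$y{\left(m,h \right)} = \frac{3}{10}$ ($y{\left(m,h \right)} = \frac{6}{20} = 6 \cdot \frac{1}{20} = \frac{3}{10}$)
$\left(X{\left(11 \right)} - 2155\right) \left(-1687 + y{\left(-45,-69 \right)}\right) = \left(\sqrt{2} \sqrt{11} - 2155\right) \left(-1687 + \frac{3}{10}\right) = \left(\sqrt{22} - 2155\right) \left(- \frac{16867}{10}\right) = \left(-2155 + \sqrt{22}\right) \left(- \frac{16867}{10}\right) = \frac{7269677}{2} - \frac{16867 \sqrt{22}}{10}$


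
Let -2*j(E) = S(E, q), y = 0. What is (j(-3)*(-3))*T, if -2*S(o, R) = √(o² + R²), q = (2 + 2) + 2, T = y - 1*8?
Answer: 18*√5 ≈ 40.249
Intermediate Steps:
T = -8 (T = 0 - 1*8 = 0 - 8 = -8)
q = 6 (q = 4 + 2 = 6)
S(o, R) = -√(R² + o²)/2 (S(o, R) = -√(o² + R²)/2 = -√(R² + o²)/2)
j(E) = √(36 + E²)/4 (j(E) = -(-1)*√(6² + E²)/4 = -(-1)*√(36 + E²)/4 = √(36 + E²)/4)
(j(-3)*(-3))*T = ((√(36 + (-3)²)/4)*(-3))*(-8) = ((√(36 + 9)/4)*(-3))*(-8) = ((√45/4)*(-3))*(-8) = (((3*√5)/4)*(-3))*(-8) = ((3*√5/4)*(-3))*(-8) = -9*√5/4*(-8) = 18*√5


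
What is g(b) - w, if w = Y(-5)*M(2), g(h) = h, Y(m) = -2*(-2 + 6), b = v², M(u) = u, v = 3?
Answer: 25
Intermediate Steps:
b = 9 (b = 3² = 9)
Y(m) = -8 (Y(m) = -2*4 = -8)
w = -16 (w = -8*2 = -16)
g(b) - w = 9 - 1*(-16) = 9 + 16 = 25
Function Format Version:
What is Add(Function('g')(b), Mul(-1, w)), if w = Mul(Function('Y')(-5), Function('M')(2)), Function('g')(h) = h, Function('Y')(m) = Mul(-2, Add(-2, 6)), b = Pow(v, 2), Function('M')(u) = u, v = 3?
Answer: 25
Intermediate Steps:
b = 9 (b = Pow(3, 2) = 9)
Function('Y')(m) = -8 (Function('Y')(m) = Mul(-2, 4) = -8)
w = -16 (w = Mul(-8, 2) = -16)
Add(Function('g')(b), Mul(-1, w)) = Add(9, Mul(-1, -16)) = Add(9, 16) = 25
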